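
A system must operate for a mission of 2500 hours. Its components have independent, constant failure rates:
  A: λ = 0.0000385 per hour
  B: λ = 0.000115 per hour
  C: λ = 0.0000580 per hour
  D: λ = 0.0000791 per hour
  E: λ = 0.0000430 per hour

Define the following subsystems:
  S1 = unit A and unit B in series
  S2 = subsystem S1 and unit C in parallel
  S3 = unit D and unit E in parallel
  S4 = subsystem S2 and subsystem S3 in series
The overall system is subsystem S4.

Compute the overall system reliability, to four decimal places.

0.9395

R(A) = exp(−0.0000385 × 2500) = 0.908237
R(B) = exp(−0.000115 × 2500) = 0.750137
R(C) = exp(−0.0000580 × 2500) = 0.865022
R(D) = exp(−0.0000791 × 2500) = 0.820575
R(E) = exp(−0.0000430 × 2500) = 0.898077
Series (A and B): 0.908237 × 0.750137 = 0.681302
Parallel ([0.681302] and C): 1 − (1 − 0.681302)(1 − 0.865022) = 0.956983
Parallel (D and E): 1 − (1 − 0.820575)(1 − 0.898077) = 0.981712
Series ([0.956983] and [0.981712]): 0.956983 × 0.981712 = 0.9395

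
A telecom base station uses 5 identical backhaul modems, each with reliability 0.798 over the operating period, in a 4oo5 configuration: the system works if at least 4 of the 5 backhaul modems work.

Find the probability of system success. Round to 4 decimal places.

R = Σ_{i=4}^{5} C(5,i) p^i (1−p)^{5−i} with p = 0.798
C(5,4)·0.798^4·0.202^1 = 0.409575
C(5,5)·0.798^5·0.202^0 = 0.323604
Sum = 0.7332

0.7332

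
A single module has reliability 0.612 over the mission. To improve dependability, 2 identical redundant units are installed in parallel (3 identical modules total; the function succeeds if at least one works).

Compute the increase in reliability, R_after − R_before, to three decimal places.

R_before = 0.612
R_after = 1 − (1 − 0.612)^3 = 0.942
ΔR = 0.942 − 0.612 = 0.330

0.330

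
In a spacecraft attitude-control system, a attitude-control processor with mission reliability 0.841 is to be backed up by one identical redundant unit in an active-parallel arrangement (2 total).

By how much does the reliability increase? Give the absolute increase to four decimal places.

0.1337

R_before = 0.841
R_after = 1 − (1 − 0.841)^2 = 0.9747
ΔR = 0.9747 − 0.841 = 0.1337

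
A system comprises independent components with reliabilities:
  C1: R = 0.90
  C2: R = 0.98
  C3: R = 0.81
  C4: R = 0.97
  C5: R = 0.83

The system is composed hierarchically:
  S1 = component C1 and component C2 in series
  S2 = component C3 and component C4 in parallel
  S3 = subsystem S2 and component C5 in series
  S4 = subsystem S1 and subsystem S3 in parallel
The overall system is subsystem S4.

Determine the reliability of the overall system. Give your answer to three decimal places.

0.979

Series (C1 and C2): 0.90000 × 0.98000 = 0.88200
Parallel (C3 and C4): 1 − (1 − 0.81000)(1 − 0.97000) = 0.99430
Series ([0.99430] and C5): 0.99430 × 0.83000 = 0.82527
Parallel ([0.88200] and [0.82527]): 1 − (1 − 0.88200)(1 − 0.82527) = 0.979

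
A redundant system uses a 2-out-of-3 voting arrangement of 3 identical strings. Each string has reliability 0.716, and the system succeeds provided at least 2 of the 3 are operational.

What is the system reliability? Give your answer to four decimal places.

0.8038

R = Σ_{i=2}^{3} C(3,i) p^i (1−p)^{3−i} with p = 0.716
C(3,2)·0.716^2·0.284^1 = 0.436783
C(3,3)·0.716^3·0.284^0 = 0.367062
Sum = 0.8038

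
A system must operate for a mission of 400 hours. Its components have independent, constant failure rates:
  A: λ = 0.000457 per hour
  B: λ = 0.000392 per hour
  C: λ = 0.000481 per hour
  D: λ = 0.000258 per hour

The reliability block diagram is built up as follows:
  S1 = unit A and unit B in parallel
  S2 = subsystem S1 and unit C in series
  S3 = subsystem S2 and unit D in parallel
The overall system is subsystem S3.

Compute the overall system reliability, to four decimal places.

R(A) = exp(−0.000457 × 400) = 0.832935
R(B) = exp(−0.000392 × 400) = 0.854875
R(C) = exp(−0.000481 × 400) = 0.824977
R(D) = exp(−0.000258 × 400) = 0.901947
Parallel (A and B): 1 − (1 − 0.832935)(1 − 0.854875) = 0.975755
Series ([0.975755] and C): 0.975755 × 0.824977 = 0.804975
Parallel ([0.804975] and D): 1 − (1 − 0.804975)(1 − 0.901947) = 0.9809

0.9809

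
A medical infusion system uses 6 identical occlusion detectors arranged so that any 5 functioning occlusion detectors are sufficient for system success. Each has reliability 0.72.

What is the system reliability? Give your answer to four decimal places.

R = Σ_{i=5}^{6} C(6,i) p^i (1−p)^{6−i} with p = 0.72
C(6,5)·0.72^5·0.28^1 = 0.325066
C(6,6)·0.72^6·0.28^0 = 0.139314
Sum = 0.4644

0.4644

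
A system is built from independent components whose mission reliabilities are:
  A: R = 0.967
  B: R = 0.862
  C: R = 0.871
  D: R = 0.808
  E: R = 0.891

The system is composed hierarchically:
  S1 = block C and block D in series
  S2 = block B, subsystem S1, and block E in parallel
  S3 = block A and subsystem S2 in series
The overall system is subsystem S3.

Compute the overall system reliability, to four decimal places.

0.9627

Series (C and D): 0.871000 × 0.808000 = 0.703768
Parallel (B, [0.703768], and E): 1 − (1 − 0.862000)(1 − 0.703768)(1 − 0.891000) = 0.995544
Series (A and [0.995544]): 0.967000 × 0.995544 = 0.9627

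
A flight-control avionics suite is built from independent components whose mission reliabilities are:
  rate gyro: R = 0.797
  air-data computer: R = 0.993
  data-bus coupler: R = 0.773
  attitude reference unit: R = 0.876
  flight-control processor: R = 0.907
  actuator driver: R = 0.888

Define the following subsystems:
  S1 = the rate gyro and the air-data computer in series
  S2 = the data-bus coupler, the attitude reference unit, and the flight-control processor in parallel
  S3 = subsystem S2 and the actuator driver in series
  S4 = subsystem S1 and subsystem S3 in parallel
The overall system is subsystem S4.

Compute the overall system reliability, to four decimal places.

0.9762

Series (rate gyro and air-data computer): 0.797000 × 0.993000 = 0.791421
Parallel (data-bus coupler, attitude reference unit, and flight-control processor): 1 − (1 − 0.773000)(1 − 0.876000)(1 − 0.907000) = 0.997382
Series ([0.997382] and actuator driver): 0.997382 × 0.888000 = 0.885675
Parallel ([0.791421] and [0.885675]): 1 − (1 − 0.791421)(1 − 0.885675) = 0.9762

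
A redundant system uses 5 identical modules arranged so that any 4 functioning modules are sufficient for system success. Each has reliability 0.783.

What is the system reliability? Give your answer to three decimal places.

R = Σ_{i=4}^{5} C(5,i) p^i (1−p)^{5−i} with p = 0.783
C(5,4)·0.783^4·0.217^1 = 0.40783
C(5,5)·0.783^5·0.217^0 = 0.29431
Sum = 0.702

0.702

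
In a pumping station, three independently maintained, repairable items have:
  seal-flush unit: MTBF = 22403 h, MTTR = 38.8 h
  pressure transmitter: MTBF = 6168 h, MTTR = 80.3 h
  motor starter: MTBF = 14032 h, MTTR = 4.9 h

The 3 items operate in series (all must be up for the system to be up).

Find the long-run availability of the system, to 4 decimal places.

0.9851

A(seal-flush unit) = MTBF/(MTBF+MTTR) = 22403/(22403+38.8) = 0.998271
A(pressure transmitter) = MTBF/(MTBF+MTTR) = 6168/(6168+80.3) = 0.987149
A(motor starter) = MTBF/(MTBF+MTTR) = 14032/(14032+4.9) = 0.999651
Series availability: 0.998271 × 0.987149 × 0.999651 = 0.9851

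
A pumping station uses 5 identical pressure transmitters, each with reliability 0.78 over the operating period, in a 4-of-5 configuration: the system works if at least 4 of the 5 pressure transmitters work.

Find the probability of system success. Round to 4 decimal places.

R = Σ_{i=4}^{5} C(5,i) p^i (1−p)^{5−i} with p = 0.78
C(5,4)·0.78^4·0.22^1 = 0.407166
C(5,5)·0.78^5·0.22^0 = 0.288717
Sum = 0.6959

0.6959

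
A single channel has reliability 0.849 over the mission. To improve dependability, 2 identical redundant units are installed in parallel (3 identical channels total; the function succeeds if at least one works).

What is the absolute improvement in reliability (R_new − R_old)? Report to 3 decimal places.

0.148

R_before = 0.849
R_after = 1 − (1 − 0.849)^3 = 0.997
ΔR = 0.997 − 0.849 = 0.148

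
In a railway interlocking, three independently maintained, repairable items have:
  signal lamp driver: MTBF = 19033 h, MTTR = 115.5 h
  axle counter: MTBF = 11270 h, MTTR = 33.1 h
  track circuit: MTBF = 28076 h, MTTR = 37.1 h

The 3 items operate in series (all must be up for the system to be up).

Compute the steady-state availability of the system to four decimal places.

0.9897

A(signal lamp driver) = MTBF/(MTBF+MTTR) = 19033/(19033+115.5) = 0.993968
A(axle counter) = MTBF/(MTBF+MTTR) = 11270/(11270+33.1) = 0.997072
A(track circuit) = MTBF/(MTBF+MTTR) = 28076/(28076+37.1) = 0.998680
Series availability: 0.993968 × 0.997072 × 0.998680 = 0.9897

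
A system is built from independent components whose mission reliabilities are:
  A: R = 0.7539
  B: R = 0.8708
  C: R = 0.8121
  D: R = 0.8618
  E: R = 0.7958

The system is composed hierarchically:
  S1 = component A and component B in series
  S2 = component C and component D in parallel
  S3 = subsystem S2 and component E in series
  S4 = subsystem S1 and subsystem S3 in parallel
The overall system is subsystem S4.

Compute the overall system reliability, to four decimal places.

Series (A and B): 0.753900 × 0.870800 = 0.656496
Parallel (C and D): 1 − (1 − 0.812100)(1 − 0.861800) = 0.974032
Series ([0.974032] and E): 0.974032 × 0.795800 = 0.775135
Parallel ([0.656496] and [0.775135]): 1 − (1 − 0.656496)(1 − 0.775135) = 0.9228

0.9228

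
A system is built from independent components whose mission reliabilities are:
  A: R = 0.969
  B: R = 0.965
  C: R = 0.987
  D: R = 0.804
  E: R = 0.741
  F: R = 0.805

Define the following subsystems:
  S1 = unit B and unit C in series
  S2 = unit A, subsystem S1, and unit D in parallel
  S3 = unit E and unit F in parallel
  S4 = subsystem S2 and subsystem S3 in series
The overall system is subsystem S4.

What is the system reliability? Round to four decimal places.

0.9492

Series (B and C): 0.965000 × 0.987000 = 0.952455
Parallel (A, [0.952455], and D): 1 − (1 − 0.969000)(1 − 0.952455)(1 − 0.804000) = 0.999711
Parallel (E and F): 1 − (1 − 0.741000)(1 − 0.805000) = 0.949495
Series ([0.999711] and [0.949495]): 0.999711 × 0.949495 = 0.9492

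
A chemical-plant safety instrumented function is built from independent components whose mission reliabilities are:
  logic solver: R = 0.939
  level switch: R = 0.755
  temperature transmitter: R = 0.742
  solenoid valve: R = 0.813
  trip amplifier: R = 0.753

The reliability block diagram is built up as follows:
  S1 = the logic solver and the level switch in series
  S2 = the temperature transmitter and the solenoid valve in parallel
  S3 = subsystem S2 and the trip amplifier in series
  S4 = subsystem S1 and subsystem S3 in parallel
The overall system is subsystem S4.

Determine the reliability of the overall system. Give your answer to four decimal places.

Series (logic solver and level switch): 0.939000 × 0.755000 = 0.708945
Parallel (temperature transmitter and solenoid valve): 1 − (1 − 0.742000)(1 − 0.813000) = 0.951754
Series ([0.951754] and trip amplifier): 0.951754 × 0.753000 = 0.716671
Parallel ([0.708945] and [0.716671]): 1 − (1 − 0.708945)(1 − 0.716671) = 0.9175

0.9175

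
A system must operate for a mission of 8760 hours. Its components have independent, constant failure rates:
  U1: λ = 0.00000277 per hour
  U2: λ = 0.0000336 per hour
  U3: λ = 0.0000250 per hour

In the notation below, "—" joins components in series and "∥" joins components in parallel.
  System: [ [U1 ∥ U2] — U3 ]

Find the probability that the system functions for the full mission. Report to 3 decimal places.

R(U1) = exp(−0.00000277 × 8760) = 0.97603
R(U2) = exp(−0.0000336 × 8760) = 0.74503
R(U3) = exp(−0.0000250 × 8760) = 0.80332
Parallel (U1 and U2): 1 − (1 − 0.97603)(1 − 0.74503) = 0.99389
Series ([0.99389] and U3): 0.99389 × 0.80332 = 0.798

0.798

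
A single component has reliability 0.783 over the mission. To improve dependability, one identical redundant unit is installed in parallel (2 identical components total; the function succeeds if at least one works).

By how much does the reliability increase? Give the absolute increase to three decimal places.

R_before = 0.783
R_after = 1 − (1 − 0.783)^2 = 0.953
ΔR = 0.953 − 0.783 = 0.170

0.170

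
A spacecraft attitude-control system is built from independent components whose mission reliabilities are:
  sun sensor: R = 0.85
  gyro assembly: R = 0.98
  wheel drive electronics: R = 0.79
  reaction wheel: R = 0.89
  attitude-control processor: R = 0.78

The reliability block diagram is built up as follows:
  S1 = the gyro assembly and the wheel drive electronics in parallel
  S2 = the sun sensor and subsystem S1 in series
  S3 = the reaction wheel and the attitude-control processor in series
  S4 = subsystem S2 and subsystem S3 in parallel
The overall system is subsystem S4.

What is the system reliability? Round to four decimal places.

0.9530

Parallel (gyro assembly and wheel drive electronics): 1 − (1 − 0.980000)(1 − 0.790000) = 0.995800
Series (sun sensor and [0.995800]): 0.850000 × 0.995800 = 0.846430
Series (reaction wheel and attitude-control processor): 0.890000 × 0.780000 = 0.694200
Parallel ([0.846430] and [0.694200]): 1 − (1 − 0.846430)(1 − 0.694200) = 0.9530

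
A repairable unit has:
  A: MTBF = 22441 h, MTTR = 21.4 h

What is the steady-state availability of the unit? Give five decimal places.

0.99905

A(A) = MTBF/(MTBF+MTTR) = 22441/(22441+21.4) = 0.99905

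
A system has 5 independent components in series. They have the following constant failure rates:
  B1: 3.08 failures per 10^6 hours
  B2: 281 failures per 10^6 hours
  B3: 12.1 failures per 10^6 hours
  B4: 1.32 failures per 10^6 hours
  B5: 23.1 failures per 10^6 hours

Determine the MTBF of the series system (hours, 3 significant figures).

3120

Series of exponential components: λ_sys = Σ λ_i
λ_sys = 0.00000308 + 0.000281 + 0.0000121 + 0.00000132 + 0.0000231 = 3.2060e-04 /h
MTBF = 1 / λ_sys = 3120 h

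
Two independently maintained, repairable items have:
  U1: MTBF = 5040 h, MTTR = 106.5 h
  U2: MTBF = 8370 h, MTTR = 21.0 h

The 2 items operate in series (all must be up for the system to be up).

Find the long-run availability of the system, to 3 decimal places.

A(U1) = MTBF/(MTBF+MTTR) = 5040/(5040+106.5) = 0.979306
A(U2) = MTBF/(MTBF+MTTR) = 8370/(8370+21.0) = 0.997497
Series availability: 0.979306 × 0.997497 = 0.977

0.977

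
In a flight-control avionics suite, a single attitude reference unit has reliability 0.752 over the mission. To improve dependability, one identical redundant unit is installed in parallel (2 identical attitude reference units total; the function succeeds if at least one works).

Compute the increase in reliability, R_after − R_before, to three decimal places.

0.186

R_before = 0.752
R_after = 1 − (1 − 0.752)^2 = 0.938
ΔR = 0.938 − 0.752 = 0.186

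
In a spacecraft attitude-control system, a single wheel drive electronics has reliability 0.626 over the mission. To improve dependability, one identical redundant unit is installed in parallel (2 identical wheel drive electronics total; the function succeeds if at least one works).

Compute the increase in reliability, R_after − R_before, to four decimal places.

R_before = 0.626
R_after = 1 − (1 − 0.626)^2 = 0.8601
ΔR = 0.8601 − 0.626 = 0.2341

0.2341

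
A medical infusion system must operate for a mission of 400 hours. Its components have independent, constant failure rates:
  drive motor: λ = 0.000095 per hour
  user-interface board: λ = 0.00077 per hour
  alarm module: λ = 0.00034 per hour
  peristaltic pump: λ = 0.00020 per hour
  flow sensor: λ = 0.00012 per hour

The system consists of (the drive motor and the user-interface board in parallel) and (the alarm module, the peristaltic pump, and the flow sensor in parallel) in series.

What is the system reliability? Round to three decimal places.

R(drive motor) = exp(−0.000095 × 400) = 0.96271
R(user-interface board) = exp(−0.00077 × 400) = 0.73492
R(alarm module) = exp(−0.00034 × 400) = 0.87284
R(peristaltic pump) = exp(−0.00020 × 400) = 0.92312
R(flow sensor) = exp(−0.00012 × 400) = 0.95313
Parallel (drive motor and user-interface board): 1 − (1 − 0.96271)(1 − 0.73492) = 0.99012
Parallel (alarm module, peristaltic pump, and flow sensor): 1 − (1 − 0.87284)(1 − 0.92312)(1 − 0.95313) = 0.99954
Series ([0.99012] and [0.99954]): 0.99012 × 0.99954 = 0.990

0.990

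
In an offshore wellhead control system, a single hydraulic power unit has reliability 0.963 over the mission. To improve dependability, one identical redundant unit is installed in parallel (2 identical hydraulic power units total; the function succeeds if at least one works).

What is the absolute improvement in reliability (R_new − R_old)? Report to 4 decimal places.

0.0356

R_before = 0.963
R_after = 1 − (1 − 0.963)^2 = 0.9986
ΔR = 0.9986 − 0.963 = 0.0356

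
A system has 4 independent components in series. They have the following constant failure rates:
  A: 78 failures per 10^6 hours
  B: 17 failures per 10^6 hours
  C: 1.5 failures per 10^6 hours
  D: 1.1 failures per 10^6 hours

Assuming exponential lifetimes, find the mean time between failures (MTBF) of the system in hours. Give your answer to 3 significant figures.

Series of exponential components: λ_sys = Σ λ_i
λ_sys = 0.000078 + 0.000017 + 0.0000015 + 0.0000011 = 9.7600e-05 /h
MTBF = 1 / λ_sys = 10200 h

10200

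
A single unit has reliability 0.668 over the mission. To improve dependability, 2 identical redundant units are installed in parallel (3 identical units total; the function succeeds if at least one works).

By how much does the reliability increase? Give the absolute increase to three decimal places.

R_before = 0.668
R_after = 1 − (1 − 0.668)^3 = 0.963
ΔR = 0.963 − 0.668 = 0.295

0.295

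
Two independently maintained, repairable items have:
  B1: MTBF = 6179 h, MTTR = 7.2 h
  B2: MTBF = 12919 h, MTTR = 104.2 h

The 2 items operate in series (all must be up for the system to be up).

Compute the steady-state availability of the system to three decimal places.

0.991

A(B1) = MTBF/(MTBF+MTTR) = 6179/(6179+7.2) = 0.998836
A(B2) = MTBF/(MTBF+MTTR) = 12919/(12919+104.2) = 0.991999
Series availability: 0.998836 × 0.991999 = 0.991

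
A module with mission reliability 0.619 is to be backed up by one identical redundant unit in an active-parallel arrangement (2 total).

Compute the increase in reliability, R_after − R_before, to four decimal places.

0.2358

R_before = 0.619
R_after = 1 − (1 − 0.619)^2 = 0.8548
ΔR = 0.8548 − 0.619 = 0.2358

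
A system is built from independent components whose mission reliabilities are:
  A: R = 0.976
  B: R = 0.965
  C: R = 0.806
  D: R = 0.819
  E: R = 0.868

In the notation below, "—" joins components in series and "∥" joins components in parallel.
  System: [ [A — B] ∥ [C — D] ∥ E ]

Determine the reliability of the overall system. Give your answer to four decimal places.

Series (A and B): 0.976000 × 0.965000 = 0.941840
Series (C and D): 0.806000 × 0.819000 = 0.660114
Parallel ([0.941840], [0.660114], and E): 1 − (1 − 0.941840)(1 − 0.660114)(1 − 0.868000) = 0.9974

0.9974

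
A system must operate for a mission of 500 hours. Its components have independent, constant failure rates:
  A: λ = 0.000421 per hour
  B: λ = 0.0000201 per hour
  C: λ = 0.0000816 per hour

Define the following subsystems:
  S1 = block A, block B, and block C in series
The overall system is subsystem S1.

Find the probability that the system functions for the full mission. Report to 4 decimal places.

0.7700

R(A) = exp(−0.000421 × 500) = 0.810179
R(B) = exp(−0.0000201 × 500) = 0.990000
R(C) = exp(−0.0000816 × 500) = 0.960021
Series (A, B, and C): 0.810179 × 0.990000 × 0.960021 = 0.7700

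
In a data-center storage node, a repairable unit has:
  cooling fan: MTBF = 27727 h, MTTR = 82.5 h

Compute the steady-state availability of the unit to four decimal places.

0.9970

A(cooling fan) = MTBF/(MTBF+MTTR) = 27727/(27727+82.5) = 0.9970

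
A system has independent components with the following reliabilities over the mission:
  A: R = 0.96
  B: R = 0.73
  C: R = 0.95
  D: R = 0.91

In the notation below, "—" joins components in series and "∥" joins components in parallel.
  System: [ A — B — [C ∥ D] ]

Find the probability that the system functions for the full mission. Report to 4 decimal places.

Parallel (C and D): 1 − (1 − 0.950000)(1 − 0.910000) = 0.995500
Series (A, B, and [0.995500]): 0.960000 × 0.730000 × 0.995500 = 0.6976

0.6976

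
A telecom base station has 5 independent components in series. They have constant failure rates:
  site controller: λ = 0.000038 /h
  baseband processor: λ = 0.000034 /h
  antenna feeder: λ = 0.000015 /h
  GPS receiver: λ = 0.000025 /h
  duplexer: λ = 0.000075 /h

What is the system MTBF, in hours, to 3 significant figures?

Series of exponential components: λ_sys = Σ λ_i
λ_sys = 0.000038 + 0.000034 + 0.000015 + 0.000025 + 0.000075 = 1.8700e-04 /h
MTBF = 1 / λ_sys = 5350 h

5350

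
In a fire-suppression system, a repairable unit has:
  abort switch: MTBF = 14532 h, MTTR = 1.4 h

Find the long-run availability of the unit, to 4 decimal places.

A(abort switch) = MTBF/(MTBF+MTTR) = 14532/(14532+1.4) = 0.9999

0.9999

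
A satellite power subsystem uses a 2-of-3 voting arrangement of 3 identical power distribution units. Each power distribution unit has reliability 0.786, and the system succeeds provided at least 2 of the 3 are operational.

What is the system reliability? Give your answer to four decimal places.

R = Σ_{i=2}^{3} C(3,i) p^i (1−p)^{3−i} with p = 0.786
C(3,2)·0.786^2·0.214^1 = 0.396625
C(3,3)·0.786^3·0.214^0 = 0.485588
Sum = 0.8822

0.8822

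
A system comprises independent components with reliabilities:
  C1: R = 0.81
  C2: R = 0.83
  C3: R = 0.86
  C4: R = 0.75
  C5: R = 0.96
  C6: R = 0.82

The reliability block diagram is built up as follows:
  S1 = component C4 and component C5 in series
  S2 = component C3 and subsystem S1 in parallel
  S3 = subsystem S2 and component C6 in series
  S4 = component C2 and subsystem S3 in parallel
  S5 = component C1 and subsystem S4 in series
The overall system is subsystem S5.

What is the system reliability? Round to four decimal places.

Series (C4 and C5): 0.750000 × 0.960000 = 0.720000
Parallel (C3 and [0.720000]): 1 − (1 − 0.860000)(1 − 0.720000) = 0.960800
Series ([0.960800] and C6): 0.960800 × 0.820000 = 0.787856
Parallel (C2 and [0.787856]): 1 − (1 − 0.830000)(1 − 0.787856) = 0.963936
Series (C1 and [0.963936]): 0.810000 × 0.963936 = 0.7808

0.7808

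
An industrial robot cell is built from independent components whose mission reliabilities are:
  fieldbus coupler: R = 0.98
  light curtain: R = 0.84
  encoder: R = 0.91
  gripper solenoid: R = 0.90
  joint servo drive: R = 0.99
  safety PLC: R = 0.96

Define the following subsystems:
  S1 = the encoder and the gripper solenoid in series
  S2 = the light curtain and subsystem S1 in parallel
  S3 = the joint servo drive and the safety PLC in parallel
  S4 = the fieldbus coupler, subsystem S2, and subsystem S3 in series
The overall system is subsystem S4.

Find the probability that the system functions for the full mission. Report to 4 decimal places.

Series (encoder and gripper solenoid): 0.910000 × 0.900000 = 0.819000
Parallel (light curtain and [0.819000]): 1 − (1 − 0.840000)(1 − 0.819000) = 0.971040
Parallel (joint servo drive and safety PLC): 1 − (1 − 0.990000)(1 − 0.960000) = 0.999600
Series (fieldbus coupler, [0.971040], and [0.999600]): 0.980000 × 0.971040 × 0.999600 = 0.9512

0.9512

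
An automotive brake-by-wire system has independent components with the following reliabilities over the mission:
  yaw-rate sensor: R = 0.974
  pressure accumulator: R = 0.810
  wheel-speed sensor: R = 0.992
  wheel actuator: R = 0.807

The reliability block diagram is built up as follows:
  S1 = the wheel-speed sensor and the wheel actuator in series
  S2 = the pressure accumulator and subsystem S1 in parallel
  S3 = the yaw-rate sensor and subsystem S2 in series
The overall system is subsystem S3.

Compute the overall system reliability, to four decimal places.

Series (wheel-speed sensor and wheel actuator): 0.992000 × 0.807000 = 0.800544
Parallel (pressure accumulator and [0.800544]): 1 − (1 − 0.810000)(1 − 0.800544) = 0.962103
Series (yaw-rate sensor and [0.962103]): 0.974000 × 0.962103 = 0.9371

0.9371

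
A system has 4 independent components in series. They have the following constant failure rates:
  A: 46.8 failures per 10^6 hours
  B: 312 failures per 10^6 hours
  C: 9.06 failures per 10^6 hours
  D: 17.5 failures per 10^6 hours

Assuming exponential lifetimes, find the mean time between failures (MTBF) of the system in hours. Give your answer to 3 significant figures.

Series of exponential components: λ_sys = Σ λ_i
λ_sys = 0.0000468 + 0.000312 + 0.00000906 + 0.0000175 = 3.8536e-04 /h
MTBF = 1 / λ_sys = 2590 h

2590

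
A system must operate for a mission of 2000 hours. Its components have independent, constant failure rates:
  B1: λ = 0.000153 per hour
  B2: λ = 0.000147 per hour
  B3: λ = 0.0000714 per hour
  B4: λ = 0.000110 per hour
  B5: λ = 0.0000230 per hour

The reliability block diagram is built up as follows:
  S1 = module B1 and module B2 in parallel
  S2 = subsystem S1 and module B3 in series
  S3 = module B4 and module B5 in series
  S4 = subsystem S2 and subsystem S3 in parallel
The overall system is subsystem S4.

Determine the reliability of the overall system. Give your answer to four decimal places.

R(B1) = exp(−0.000153 × 2000) = 0.736387
R(B2) = exp(−0.000147 × 2000) = 0.745276
R(B3) = exp(−0.0000714 × 2000) = 0.866927
R(B4) = exp(−0.000110 × 2000) = 0.802519
R(B5) = exp(−0.0000230 × 2000) = 0.955042
Parallel (B1 and B2): 1 − (1 − 0.736387)(1 − 0.745276) = 0.932851
Series ([0.932851] and B3): 0.932851 × 0.866927 = 0.808714
Series (B4 and B5): 0.802519 × 0.955042 = 0.766439
Parallel ([0.808714] and [0.766439]): 1 − (1 − 0.808714)(1 − 0.766439) = 0.9553

0.9553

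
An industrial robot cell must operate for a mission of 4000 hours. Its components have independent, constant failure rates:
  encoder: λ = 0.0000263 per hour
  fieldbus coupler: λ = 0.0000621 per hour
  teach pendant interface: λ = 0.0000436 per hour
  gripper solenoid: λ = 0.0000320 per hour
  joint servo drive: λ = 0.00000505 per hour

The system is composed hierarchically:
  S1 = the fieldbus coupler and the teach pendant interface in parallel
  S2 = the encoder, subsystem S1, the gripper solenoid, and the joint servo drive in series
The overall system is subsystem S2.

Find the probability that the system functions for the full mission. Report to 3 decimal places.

0.749

R(encoder) = exp(−0.0000263 × 4000) = 0.90014
R(fieldbus coupler) = exp(−0.0000621 × 4000) = 0.78005
R(teach pendant interface) = exp(−0.0000436 × 4000) = 0.83996
R(gripper solenoid) = exp(−0.0000320 × 4000) = 0.87985
R(joint servo drive) = exp(−0.00000505 × 4000) = 0.98000
Parallel (fieldbus coupler and teach pendant interface): 1 − (1 − 0.78005)(1 − 0.83996) = 0.96480
Series (encoder, [0.96480], gripper solenoid, and joint servo drive): 0.90014 × 0.96480 × 0.87985 × 0.98000 = 0.749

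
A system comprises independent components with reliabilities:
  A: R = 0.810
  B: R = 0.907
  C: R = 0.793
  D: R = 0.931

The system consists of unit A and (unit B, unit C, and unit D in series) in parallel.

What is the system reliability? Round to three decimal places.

0.937

Series (B, C, and D): 0.90700 × 0.79300 × 0.93100 = 0.66962
Parallel (A and [0.66962]): 1 − (1 − 0.81000)(1 − 0.66962) = 0.937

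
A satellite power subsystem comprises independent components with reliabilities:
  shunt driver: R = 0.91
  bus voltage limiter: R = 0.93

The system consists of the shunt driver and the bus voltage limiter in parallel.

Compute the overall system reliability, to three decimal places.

0.994

Parallel (shunt driver and bus voltage limiter): 1 − (1 − 0.91000)(1 − 0.93000) = 0.994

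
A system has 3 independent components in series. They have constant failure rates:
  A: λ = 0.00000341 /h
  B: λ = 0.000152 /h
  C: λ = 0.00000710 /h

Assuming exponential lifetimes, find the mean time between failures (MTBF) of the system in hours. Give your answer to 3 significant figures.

6150

Series of exponential components: λ_sys = Σ λ_i
λ_sys = 0.00000341 + 0.000152 + 0.00000710 = 1.6251e-04 /h
MTBF = 1 / λ_sys = 6150 h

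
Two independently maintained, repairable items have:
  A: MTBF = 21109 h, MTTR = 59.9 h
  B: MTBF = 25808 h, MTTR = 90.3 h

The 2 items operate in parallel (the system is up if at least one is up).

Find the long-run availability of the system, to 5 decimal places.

0.99999

A(A) = MTBF/(MTBF+MTTR) = 21109/(21109+59.9) = 0.997170
A(B) = MTBF/(MTBF+MTTR) = 25808/(25808+90.3) = 0.996513
Parallel availability: 1 − (1 − 0.997170)(1 − 0.996513) = 0.99999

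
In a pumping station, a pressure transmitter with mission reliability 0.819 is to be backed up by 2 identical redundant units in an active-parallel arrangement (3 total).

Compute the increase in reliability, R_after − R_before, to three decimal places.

0.175

R_before = 0.819
R_after = 1 − (1 − 0.819)^3 = 0.994
ΔR = 0.994 − 0.819 = 0.175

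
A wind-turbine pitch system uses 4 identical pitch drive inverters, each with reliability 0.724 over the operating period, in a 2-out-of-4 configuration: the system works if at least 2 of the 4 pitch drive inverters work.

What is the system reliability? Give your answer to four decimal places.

R = Σ_{i=2}^{4} C(4,i) p^i (1−p)^{4−i} with p = 0.724
C(4,2)·0.724^2·0.276^2 = 0.239578
C(4,3)·0.724^3·0.276^1 = 0.418972
C(4,4)·0.724^4·0.276^0 = 0.274760
Sum = 0.9333

0.9333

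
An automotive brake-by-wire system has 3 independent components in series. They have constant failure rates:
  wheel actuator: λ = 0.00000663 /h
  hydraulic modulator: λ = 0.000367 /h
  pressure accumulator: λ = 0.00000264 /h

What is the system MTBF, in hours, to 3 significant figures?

2660

Series of exponential components: λ_sys = Σ λ_i
λ_sys = 0.00000663 + 0.000367 + 0.00000264 = 3.7627e-04 /h
MTBF = 1 / λ_sys = 2660 h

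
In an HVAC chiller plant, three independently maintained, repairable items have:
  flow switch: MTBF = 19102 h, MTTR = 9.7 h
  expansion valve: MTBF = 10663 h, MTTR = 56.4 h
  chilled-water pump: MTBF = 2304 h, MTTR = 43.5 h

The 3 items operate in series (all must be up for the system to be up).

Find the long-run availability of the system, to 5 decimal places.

0.97581

A(flow switch) = MTBF/(MTBF+MTTR) = 19102/(19102+9.7) = 0.999492
A(expansion valve) = MTBF/(MTBF+MTTR) = 10663/(10663+56.4) = 0.994739
A(chilled-water pump) = MTBF/(MTBF+MTTR) = 2304/(2304+43.5) = 0.981470
Series availability: 0.999492 × 0.994739 × 0.981470 = 0.97581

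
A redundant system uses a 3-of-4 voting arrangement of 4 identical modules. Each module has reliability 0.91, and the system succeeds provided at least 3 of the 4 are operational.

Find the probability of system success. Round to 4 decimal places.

0.9570

R = Σ_{i=3}^{4} C(4,i) p^i (1−p)^{4−i} with p = 0.91
C(4,3)·0.91^3·0.09^1 = 0.271286
C(4,4)·0.91^4·0.09^0 = 0.685750
Sum = 0.9570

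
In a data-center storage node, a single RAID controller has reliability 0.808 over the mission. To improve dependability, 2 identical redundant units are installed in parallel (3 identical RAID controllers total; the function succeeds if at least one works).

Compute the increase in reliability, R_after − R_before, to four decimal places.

0.1849

R_before = 0.808
R_after = 1 − (1 − 0.808)^3 = 0.9929
ΔR = 0.9929 − 0.808 = 0.1849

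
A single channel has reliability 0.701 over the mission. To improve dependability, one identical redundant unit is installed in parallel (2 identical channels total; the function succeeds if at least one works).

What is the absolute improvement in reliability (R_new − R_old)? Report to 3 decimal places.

0.210

R_before = 0.701
R_after = 1 − (1 − 0.701)^2 = 0.911
ΔR = 0.911 − 0.701 = 0.210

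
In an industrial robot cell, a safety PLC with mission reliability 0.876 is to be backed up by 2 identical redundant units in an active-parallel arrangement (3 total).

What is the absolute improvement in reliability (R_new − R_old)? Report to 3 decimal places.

0.122

R_before = 0.876
R_after = 1 − (1 − 0.876)^3 = 0.998
ΔR = 0.998 − 0.876 = 0.122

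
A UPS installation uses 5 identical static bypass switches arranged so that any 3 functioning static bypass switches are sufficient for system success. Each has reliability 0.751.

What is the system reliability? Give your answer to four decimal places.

0.8975

R = Σ_{i=3}^{5} C(5,i) p^i (1−p)^{5−i} with p = 0.751
C(5,3)·0.751^3·0.249^2 = 0.262614
C(5,4)·0.751^4·0.249^1 = 0.396031
C(5,5)·0.751^5·0.249^0 = 0.238891
Sum = 0.8975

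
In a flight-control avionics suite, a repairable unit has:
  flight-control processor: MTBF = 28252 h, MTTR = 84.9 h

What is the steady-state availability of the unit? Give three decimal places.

0.997

A(flight-control processor) = MTBF/(MTBF+MTTR) = 28252/(28252+84.9) = 0.997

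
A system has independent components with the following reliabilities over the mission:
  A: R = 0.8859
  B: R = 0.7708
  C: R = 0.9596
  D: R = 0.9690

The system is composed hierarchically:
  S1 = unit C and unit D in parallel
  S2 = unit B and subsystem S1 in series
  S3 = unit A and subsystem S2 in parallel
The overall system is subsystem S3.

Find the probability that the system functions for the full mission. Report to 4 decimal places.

0.9737

Parallel (C and D): 1 − (1 − 0.959600)(1 − 0.969000) = 0.998748
Series (B and [0.998748]): 0.770800 × 0.998748 = 0.769835
Parallel (A and [0.769835]): 1 − (1 − 0.885900)(1 − 0.769835) = 0.9737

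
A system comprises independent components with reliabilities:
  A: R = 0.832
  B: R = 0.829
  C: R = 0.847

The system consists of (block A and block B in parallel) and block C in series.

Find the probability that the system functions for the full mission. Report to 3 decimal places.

Parallel (A and B): 1 − (1 − 0.83200)(1 − 0.82900) = 0.97127
Series ([0.97127] and C): 0.97127 × 0.84700 = 0.823

0.823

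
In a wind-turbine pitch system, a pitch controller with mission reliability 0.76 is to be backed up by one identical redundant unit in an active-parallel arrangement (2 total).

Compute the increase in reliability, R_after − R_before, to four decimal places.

R_before = 0.76
R_after = 1 − (1 − 0.76)^2 = 0.9424
ΔR = 0.9424 − 0.76 = 0.1824

0.1824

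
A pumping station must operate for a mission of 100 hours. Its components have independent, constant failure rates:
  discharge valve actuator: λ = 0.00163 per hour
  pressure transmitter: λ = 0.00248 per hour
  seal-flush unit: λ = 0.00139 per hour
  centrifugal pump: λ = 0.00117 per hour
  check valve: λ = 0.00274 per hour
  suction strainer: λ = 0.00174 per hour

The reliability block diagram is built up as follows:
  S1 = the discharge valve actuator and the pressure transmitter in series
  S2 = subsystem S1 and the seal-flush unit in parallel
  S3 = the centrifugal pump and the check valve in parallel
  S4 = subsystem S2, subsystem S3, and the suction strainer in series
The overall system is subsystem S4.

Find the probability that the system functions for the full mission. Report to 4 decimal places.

R(discharge valve actuator) = exp(−0.00163 × 100) = 0.849591
R(pressure transmitter) = exp(−0.00248 × 100) = 0.780360
R(seal-flush unit) = exp(−0.00139 × 100) = 0.870228
R(centrifugal pump) = exp(−0.00117 × 100) = 0.889585
R(check valve) = exp(−0.00274 × 100) = 0.760332
R(suction strainer) = exp(−0.00174 × 100) = 0.840297
Series (discharge valve actuator and pressure transmitter): 0.849591 × 0.780360 = 0.662987
Parallel ([0.662987] and seal-flush unit): 1 − (1 − 0.662987)(1 − 0.870228) = 0.956265
Parallel (centrifugal pump and check valve): 1 − (1 − 0.889585)(1 − 0.760332) = 0.973537
Series ([0.956265], [0.973537], and suction strainer): 0.956265 × 0.973537 × 0.840297 = 0.7823

0.7823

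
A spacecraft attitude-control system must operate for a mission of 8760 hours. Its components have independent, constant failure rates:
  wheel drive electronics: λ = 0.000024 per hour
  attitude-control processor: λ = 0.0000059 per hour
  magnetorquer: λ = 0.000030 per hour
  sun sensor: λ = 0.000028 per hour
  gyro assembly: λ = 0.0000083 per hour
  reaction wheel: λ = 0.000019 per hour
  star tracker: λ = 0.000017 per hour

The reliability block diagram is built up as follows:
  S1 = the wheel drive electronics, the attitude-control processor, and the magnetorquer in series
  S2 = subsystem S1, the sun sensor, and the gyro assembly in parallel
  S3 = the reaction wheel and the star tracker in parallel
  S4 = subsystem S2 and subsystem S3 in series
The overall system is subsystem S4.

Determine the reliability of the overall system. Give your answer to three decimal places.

0.973

R(wheel drive electronics) = exp(−0.000024 × 8760) = 0.81039
R(attitude-control processor) = exp(−0.0000059 × 8760) = 0.94963
R(magnetorquer) = exp(−0.000030 × 8760) = 0.76890
R(sun sensor) = exp(−0.000028 × 8760) = 0.78249
R(gyro assembly) = exp(−0.0000083 × 8760) = 0.92987
R(reaction wheel) = exp(−0.000019 × 8760) = 0.84667
R(star tracker) = exp(−0.000017 × 8760) = 0.86164
Series (wheel drive electronics, attitude-control processor, and magnetorquer): 0.81039 × 0.94963 × 0.76890 = 0.59172
Parallel ([0.59172], sun sensor, and gyro assembly): 1 − (1 − 0.59172)(1 − 0.78249)(1 − 0.92987) = 0.99377
Parallel (reaction wheel and star tracker): 1 − (1 − 0.84667)(1 − 0.86164) = 0.97879
Series ([0.99377] and [0.97879]): 0.99377 × 0.97879 = 0.973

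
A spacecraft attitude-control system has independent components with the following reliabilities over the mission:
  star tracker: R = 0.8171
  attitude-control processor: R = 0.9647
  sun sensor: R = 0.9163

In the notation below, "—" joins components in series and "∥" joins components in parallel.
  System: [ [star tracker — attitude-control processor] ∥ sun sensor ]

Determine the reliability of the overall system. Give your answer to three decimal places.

0.982

Series (star tracker and attitude-control processor): 0.81710 × 0.96470 = 0.78826
Parallel ([0.78826] and sun sensor): 1 − (1 − 0.78826)(1 − 0.91630) = 0.982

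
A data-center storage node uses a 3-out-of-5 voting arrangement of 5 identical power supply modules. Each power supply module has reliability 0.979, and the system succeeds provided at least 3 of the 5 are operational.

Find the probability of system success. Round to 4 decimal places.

R = Σ_{i=3}^{5} C(5,i) p^i (1−p)^{5−i} with p = 0.979
C(5,3)·0.979^3·0.021^2 = 0.004138
C(5,4)·0.979^4·0.021^1 = 0.096454
C(5,5)·0.979^5·0.021^0 = 0.899318
Sum = 0.9999

0.9999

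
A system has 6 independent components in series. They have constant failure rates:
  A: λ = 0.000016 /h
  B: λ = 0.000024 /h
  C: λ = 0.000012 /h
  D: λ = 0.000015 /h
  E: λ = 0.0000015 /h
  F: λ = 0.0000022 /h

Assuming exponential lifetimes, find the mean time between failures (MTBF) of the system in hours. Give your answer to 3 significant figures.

Series of exponential components: λ_sys = Σ λ_i
λ_sys = 0.000016 + 0.000024 + 0.000012 + 0.000015 + 0.0000015 + 0.0000022 = 7.0700e-05 /h
MTBF = 1 / λ_sys = 14100 h

14100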